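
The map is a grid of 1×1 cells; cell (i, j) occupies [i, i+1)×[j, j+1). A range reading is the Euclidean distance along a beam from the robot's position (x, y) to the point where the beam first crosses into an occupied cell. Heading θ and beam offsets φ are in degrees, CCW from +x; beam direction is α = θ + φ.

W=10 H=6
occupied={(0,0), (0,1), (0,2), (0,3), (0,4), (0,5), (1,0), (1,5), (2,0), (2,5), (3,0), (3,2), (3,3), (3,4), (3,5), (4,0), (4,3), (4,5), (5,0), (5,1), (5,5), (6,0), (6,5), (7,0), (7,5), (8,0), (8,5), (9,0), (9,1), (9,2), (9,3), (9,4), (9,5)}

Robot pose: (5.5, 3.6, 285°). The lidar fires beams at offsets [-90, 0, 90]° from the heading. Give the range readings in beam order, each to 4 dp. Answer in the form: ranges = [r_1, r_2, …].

ranges = [0.5176, 1.6564, 3.6235]

beam 1: φ=-90°, α=195°
  direction (-0.9659, -0.2588); cell (5,3); t to first gridline: x 0.5176, y 2.3182 (then +1.0353 / +3.8637)
    (4,3) via x @ 0.5176  # hit
  → r_1 = 0.5176
beam 2: φ=0°, α=285°
  direction (0.2588, -0.9659); cell (5,3); t to first gridline: x 1.9319, y 0.6212 (then +3.8637 / +1.0353)
    (5,2) via y @ 0.6212
    (5,1) via y @ 1.6564  # hit
  → r_2 = 1.6564
beam 3: φ=90°, α=15°
  direction (0.9659, 0.2588); cell (5,3); t to first gridline: x 0.5176, y 1.5455 (then +1.0353 / +3.8637)
    (6,3) via x @ 0.5176
    (6,4) via y @ 1.5455
    (7,4) via x @ 1.5529
    (8,4) via x @ 2.5882
    (9,4) via x @ 3.6235  # hit
  → r_3 = 3.6235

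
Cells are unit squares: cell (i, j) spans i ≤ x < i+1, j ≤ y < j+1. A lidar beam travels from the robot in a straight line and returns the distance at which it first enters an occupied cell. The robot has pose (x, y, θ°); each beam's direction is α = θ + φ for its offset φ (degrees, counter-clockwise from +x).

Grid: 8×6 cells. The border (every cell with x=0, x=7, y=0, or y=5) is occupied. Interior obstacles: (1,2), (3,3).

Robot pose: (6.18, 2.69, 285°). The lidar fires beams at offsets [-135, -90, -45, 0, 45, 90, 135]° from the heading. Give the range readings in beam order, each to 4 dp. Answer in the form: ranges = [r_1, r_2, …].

ranges = [2.5172, 5.3627, 1.9514, 1.7496, 0.9469, 0.8489, 1.6400]

beam 1: φ=-135°, α=150°
  dir = (cos 150°, sin 150°) = (-0.8660, 0.5000); from cell (6,2)
  next x-line at t=0.2078, next y-line at t=0.6200; Δt_x=1.1547, Δt_y=2.0000
    x: enter (5,2) at t=0.2078
    y: enter (5,3) at t=0.6200
    x: enter (4,3) at t=1.3625
    x: enter (3,3) at t=2.5172 ← occupied
  → r_1 = 2.5172
beam 2: φ=-90°, α=195°
  dir = (cos 195°, sin 195°) = (-0.9659, -0.2588); from cell (6,2)
  next x-line at t=0.1863, next y-line at t=2.6660; Δt_x=1.0353, Δt_y=3.8637
    x: enter (5,2) at t=0.1863
    x: enter (4,2) at t=1.2216
    x: enter (3,2) at t=2.2569
    y: enter (3,1) at t=2.6660
    x: enter (2,1) at t=3.2922
    x: enter (1,1) at t=4.3275
    x: enter (0,1) at t=5.3627 ← occupied
  → r_2 = 5.3627
beam 3: φ=-45°, α=240°
  dir = (cos 240°, sin 240°) = (-0.5000, -0.8660); from cell (6,2)
  next x-line at t=0.3600, next y-line at t=0.7967; Δt_x=2.0000, Δt_y=1.1547
    x: enter (5,2) at t=0.3600
    y: enter (5,1) at t=0.7967
    y: enter (5,0) at t=1.9514 ← occupied
  → r_3 = 1.9514
beam 4: φ=0°, α=285°
  dir = (cos 285°, sin 285°) = (0.2588, -0.9659); from cell (6,2)
  next x-line at t=3.1682, next y-line at t=0.7143; Δt_x=3.8637, Δt_y=1.0353
    y: enter (6,1) at t=0.7143
    y: enter (6,0) at t=1.7496 ← occupied
  → r_4 = 1.7496
beam 5: φ=45°, α=330°
  dir = (cos 330°, sin 330°) = (0.8660, -0.5000); from cell (6,2)
  next x-line at t=0.9469, next y-line at t=1.3800; Δt_x=1.1547, Δt_y=2.0000
    x: enter (7,2) at t=0.9469 ← occupied
  → r_5 = 0.9469
beam 6: φ=90°, α=15°
  dir = (cos 15°, sin 15°) = (0.9659, 0.2588); from cell (6,2)
  next x-line at t=0.8489, next y-line at t=1.1977; Δt_x=1.0353, Δt_y=3.8637
    x: enter (7,2) at t=0.8489 ← occupied
  → r_6 = 0.8489
beam 7: φ=135°, α=60°
  dir = (cos 60°, sin 60°) = (0.5000, 0.8660); from cell (6,2)
  next x-line at t=1.6400, next y-line at t=0.3580; Δt_x=2.0000, Δt_y=1.1547
    y: enter (6,3) at t=0.3580
    y: enter (6,4) at t=1.5127
    x: enter (7,4) at t=1.6400 ← occupied
  → r_7 = 1.6400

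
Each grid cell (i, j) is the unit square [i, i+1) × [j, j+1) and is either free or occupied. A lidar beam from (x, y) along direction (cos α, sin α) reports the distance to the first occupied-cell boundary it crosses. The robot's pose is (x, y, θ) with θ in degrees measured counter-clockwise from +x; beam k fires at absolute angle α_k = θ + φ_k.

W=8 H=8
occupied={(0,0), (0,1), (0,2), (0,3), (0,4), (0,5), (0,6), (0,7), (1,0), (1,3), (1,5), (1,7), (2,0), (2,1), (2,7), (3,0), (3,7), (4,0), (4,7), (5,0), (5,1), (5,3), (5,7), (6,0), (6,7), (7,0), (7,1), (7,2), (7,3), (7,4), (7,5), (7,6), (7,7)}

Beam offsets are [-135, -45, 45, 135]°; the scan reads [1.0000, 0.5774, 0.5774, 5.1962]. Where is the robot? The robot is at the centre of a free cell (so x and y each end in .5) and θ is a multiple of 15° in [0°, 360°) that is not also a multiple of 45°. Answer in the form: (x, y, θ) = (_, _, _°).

The pose lattice has 31·16 = 496 candidates. Test each by forward raycasting.
  (1.5, 2.5, 255°): beam 1 = 0.5774 ≠ 1.0000 ✗
  (1.5, 2.5, 15°): beam 2 = 1.0000 ≠ 0.5774 ✗
  (6.5, 3.5, 15°): beam 1 = 1.7321 ≠ 1.0000 ✗
  …
  (6.5, 6.5, 75°): r_1=1.0000, r_2=0.5774, r_3=0.5774, r_4=5.1962 — all match ✓
Unique over the lattice → pose = (6.5, 6.5, 75°).

(x, y, θ) = (6.5, 6.5, 75°)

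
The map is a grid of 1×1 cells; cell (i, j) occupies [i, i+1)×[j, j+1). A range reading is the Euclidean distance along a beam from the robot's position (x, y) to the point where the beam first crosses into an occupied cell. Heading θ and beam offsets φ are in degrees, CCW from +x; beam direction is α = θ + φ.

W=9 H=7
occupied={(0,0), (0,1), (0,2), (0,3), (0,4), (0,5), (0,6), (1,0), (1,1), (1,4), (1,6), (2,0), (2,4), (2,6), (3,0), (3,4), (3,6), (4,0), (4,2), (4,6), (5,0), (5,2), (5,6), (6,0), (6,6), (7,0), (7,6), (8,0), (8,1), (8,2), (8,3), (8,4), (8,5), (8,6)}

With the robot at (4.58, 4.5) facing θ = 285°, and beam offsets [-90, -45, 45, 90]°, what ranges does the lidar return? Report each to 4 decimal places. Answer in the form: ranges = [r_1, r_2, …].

ranges = [0.6005, 4.0415, 3.9491, 3.5406]

beam 1: φ=-90°, α=195°
  cosα=-0.9659 sinα=-0.2588 | (4,4) | tMaxX 0.6005 tMaxY 1.9319 | tΔX 1.0353 tΔY 3.8637
    t=0.6005 [x] (3,4) — stop
  → r_1 = 0.6005
beam 2: φ=-45°, α=240°
  cosα=-0.5000 sinα=-0.8660 | (4,4) | tMaxX 1.1600 tMaxY 0.5774 | tΔX 2.0000 tΔY 1.1547
    t=0.5774 [y] (4,3)
    t=1.1600 [x] (3,3)
    t=1.7321 [y] (3,2)
    t=2.8868 [y] (3,1)
    t=3.1600 [x] (2,1)
    t=4.0415 [y] (2,0) — stop
  → r_2 = 4.0415
beam 3: φ=45°, α=330°
  cosα=0.8660 sinα=-0.5000 | (4,4) | tMaxX 0.4850 tMaxY 1.0000 | tΔX 1.1547 tΔY 2.0000
    t=0.4850 [x] (5,4)
    t=1.0000 [y] (5,3)
    t=1.6397 [x] (6,3)
    t=2.7944 [x] (7,3)
    t=3.0000 [y] (7,2)
    t=3.9491 [x] (8,2) — stop
  → r_3 = 3.9491
beam 4: φ=90°, α=15°
  cosα=0.9659 sinα=0.2588 | (4,4) | tMaxX 0.4348 tMaxY 1.9319 | tΔX 1.0353 tΔY 3.8637
    t=0.4348 [x] (5,4)
    t=1.4701 [x] (6,4)
    t=1.9319 [y] (6,5)
    t=2.5054 [x] (7,5)
    t=3.5406 [x] (8,5) — stop
  → r_4 = 3.5406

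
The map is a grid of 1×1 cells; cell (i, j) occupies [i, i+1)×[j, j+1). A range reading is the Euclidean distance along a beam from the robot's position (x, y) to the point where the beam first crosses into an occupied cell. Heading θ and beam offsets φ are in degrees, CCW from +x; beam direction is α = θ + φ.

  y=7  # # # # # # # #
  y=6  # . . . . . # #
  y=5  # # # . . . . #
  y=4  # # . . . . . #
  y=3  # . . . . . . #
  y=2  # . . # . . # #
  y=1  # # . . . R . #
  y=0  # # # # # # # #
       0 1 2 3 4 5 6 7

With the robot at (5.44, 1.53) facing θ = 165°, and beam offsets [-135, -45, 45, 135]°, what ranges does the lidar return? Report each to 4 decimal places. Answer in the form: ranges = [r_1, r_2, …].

ranges = [0.9400, 4.8800, 1.0600, 0.6120]

beam 1: φ=-135°, α=30°
  direction (0.8660, 0.5000); cell (5,1); t to first gridline: x 0.6466, y 0.9400 (then +1.1547 / +2.0000)
    (6,1) via x @ 0.6466
    (6,2) via y @ 0.9400  # hit
  → r_1 = 0.9400
beam 2: φ=-45°, α=120°
  direction (-0.5000, 0.8660); cell (5,1); t to first gridline: x 0.8800, y 0.5427 (then +2.0000 / +1.1547)
    (5,2) via y @ 0.5427
    (4,2) via x @ 0.8800
    (4,3) via y @ 1.6974
    (4,4) via y @ 2.8521
    (3,4) via x @ 2.8800
    (3,5) via y @ 4.0068
    (2,5) via x @ 4.8800  # hit
  → r_2 = 4.8800
beam 3: φ=45°, α=210°
  direction (-0.8660, -0.5000); cell (5,1); t to first gridline: x 0.5081, y 1.0600 (then +1.1547 / +2.0000)
    (4,1) via x @ 0.5081
    (4,0) via y @ 1.0600  # hit
  → r_3 = 1.0600
beam 4: φ=135°, α=300°
  direction (0.5000, -0.8660); cell (5,1); t to first gridline: x 1.1200, y 0.6120 (then +2.0000 / +1.1547)
    (5,0) via y @ 0.6120  # hit
  → r_4 = 0.6120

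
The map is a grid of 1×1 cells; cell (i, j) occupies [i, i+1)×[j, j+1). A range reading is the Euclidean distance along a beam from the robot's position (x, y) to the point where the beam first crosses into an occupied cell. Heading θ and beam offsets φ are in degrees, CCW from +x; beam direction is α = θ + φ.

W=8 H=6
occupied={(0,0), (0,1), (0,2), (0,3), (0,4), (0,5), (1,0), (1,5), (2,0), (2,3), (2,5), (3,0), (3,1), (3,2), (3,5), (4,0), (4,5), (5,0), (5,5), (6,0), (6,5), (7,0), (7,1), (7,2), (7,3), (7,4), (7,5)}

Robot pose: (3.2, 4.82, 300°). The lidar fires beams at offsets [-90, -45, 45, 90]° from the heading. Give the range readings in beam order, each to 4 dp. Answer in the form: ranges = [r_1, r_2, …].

beam 1: φ=-90°, α=210°
  direction (-0.8660, -0.5000); cell (3,4); t to first gridline: x 0.2309, y 1.6400 (then +1.1547 / +2.0000)
    (2,4) via x @ 0.2309
    (1,4) via x @ 1.3856
    (1,3) via y @ 1.6400
    (0,3) via x @ 2.5403  # hit
  → r_1 = 2.5403
beam 2: φ=-45°, α=255°
  direction (-0.2588, -0.9659); cell (3,4); t to first gridline: x 0.7727, y 0.8489 (then +3.8637 / +1.0353)
    (2,4) via x @ 0.7727
    (2,3) via y @ 0.8489  # hit
  → r_2 = 0.8489
beam 3: φ=45°, α=345°
  direction (0.9659, -0.2588); cell (3,4); t to first gridline: x 0.8282, y 3.1682 (then +1.0353 / +3.8637)
    (4,4) via x @ 0.8282
    (5,4) via x @ 1.8635
    (6,4) via x @ 2.8988
    (6,3) via y @ 3.1682
    (7,3) via x @ 3.9340  # hit
  → r_3 = 3.9340
beam 4: φ=90°, α=30°
  direction (0.8660, 0.5000); cell (3,4); t to first gridline: x 0.9238, y 0.3600 (then +1.1547 / +2.0000)
    (3,5) via y @ 0.3600  # hit
  → r_4 = 0.3600

ranges = [2.5403, 0.8489, 3.9340, 0.3600]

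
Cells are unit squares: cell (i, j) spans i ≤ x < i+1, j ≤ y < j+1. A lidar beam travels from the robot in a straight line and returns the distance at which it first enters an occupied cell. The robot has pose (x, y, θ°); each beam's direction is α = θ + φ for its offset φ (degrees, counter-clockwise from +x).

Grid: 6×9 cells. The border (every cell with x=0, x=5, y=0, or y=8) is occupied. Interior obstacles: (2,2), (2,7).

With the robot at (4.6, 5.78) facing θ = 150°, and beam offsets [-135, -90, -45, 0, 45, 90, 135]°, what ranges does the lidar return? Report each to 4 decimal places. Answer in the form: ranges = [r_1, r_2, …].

ranges = [0.4141, 0.8000, 2.2983, 2.4400, 3.7270, 3.2101, 1.5455]

beam 1: φ=-135°, α=15°
  direction (0.9659, 0.2588); cell (4,5); t to first gridline: x 0.4141, y 0.8500 (then +1.0353 / +3.8637)
    (5,5) via x @ 0.4141  # hit
  → r_1 = 0.4141
beam 2: φ=-90°, α=60°
  direction (0.5000, 0.8660); cell (4,5); t to first gridline: x 0.8000, y 0.2540 (then +2.0000 / +1.1547)
    (4,6) via y @ 0.2540
    (5,6) via x @ 0.8000  # hit
  → r_2 = 0.8000
beam 3: φ=-45°, α=105°
  direction (-0.2588, 0.9659); cell (4,5); t to first gridline: x 2.3182, y 0.2278 (then +3.8637 / +1.0353)
    (4,6) via y @ 0.2278
    (4,7) via y @ 1.2630
    (4,8) via y @ 2.2983  # hit
  → r_3 = 2.2983
beam 4: φ=0°, α=150°
  direction (-0.8660, 0.5000); cell (4,5); t to first gridline: x 0.6928, y 0.4400 (then +1.1547 / +2.0000)
    (4,6) via y @ 0.4400
    (3,6) via x @ 0.6928
    (2,6) via x @ 1.8475
    (2,7) via y @ 2.4400  # hit
  → r_4 = 2.4400
beam 5: φ=45°, α=195°
  direction (-0.9659, -0.2588); cell (4,5); t to first gridline: x 0.6212, y 3.0137 (then +1.0353 / +3.8637)
    (3,5) via x @ 0.6212
    (2,5) via x @ 1.6564
    (1,5) via x @ 2.6917
    (1,4) via y @ 3.0137
    (0,4) via x @ 3.7270  # hit
  → r_5 = 3.7270
beam 6: φ=90°, α=240°
  direction (-0.5000, -0.8660); cell (4,5); t to first gridline: x 1.2000, y 0.9007 (then +2.0000 / +1.1547)
    (4,4) via y @ 0.9007
    (3,4) via x @ 1.2000
    (3,3) via y @ 2.0554
    (2,3) via x @ 3.2000
    (2,2) via y @ 3.2101  # hit
  → r_6 = 3.2101
beam 7: φ=135°, α=285°
  direction (0.2588, -0.9659); cell (4,5); t to first gridline: x 1.5455, y 0.8075 (then +3.8637 / +1.0353)
    (4,4) via y @ 0.8075
    (5,4) via x @ 1.5455  # hit
  → r_7 = 1.5455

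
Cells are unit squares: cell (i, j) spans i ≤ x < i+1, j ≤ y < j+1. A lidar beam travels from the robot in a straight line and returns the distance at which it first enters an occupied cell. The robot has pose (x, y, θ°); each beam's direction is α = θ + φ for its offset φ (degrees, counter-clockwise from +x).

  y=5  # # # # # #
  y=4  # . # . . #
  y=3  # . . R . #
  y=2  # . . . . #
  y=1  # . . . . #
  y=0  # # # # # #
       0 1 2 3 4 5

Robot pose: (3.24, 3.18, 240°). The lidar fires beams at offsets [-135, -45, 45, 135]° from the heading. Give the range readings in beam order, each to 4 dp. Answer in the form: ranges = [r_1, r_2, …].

ranges = [0.9273, 2.3190, 2.2569, 1.8221]

beam 1: φ=-135°, α=105°
  cosα=-0.2588 sinα=0.9659 | (3,3) | tMaxX 0.9273 tMaxY 0.8489 | tΔX 3.8637 tΔY 1.0353
    t=0.8489 [y] (3,4)
    t=0.9273 [x] (2,4) — stop
  → r_1 = 0.9273
beam 2: φ=-45°, α=195°
  cosα=-0.9659 sinα=-0.2588 | (3,3) | tMaxX 0.2485 tMaxY 0.6955 | tΔX 1.0353 tΔY 3.8637
    t=0.2485 [x] (2,3)
    t=0.6955 [y] (2,2)
    t=1.2837 [x] (1,2)
    t=2.3190 [x] (0,2) — stop
  → r_2 = 2.3190
beam 3: φ=45°, α=285°
  cosα=0.2588 sinα=-0.9659 | (3,3) | tMaxX 2.9364 tMaxY 0.1863 | tΔX 3.8637 tΔY 1.0353
    t=0.1863 [y] (3,2)
    t=1.2216 [y] (3,1)
    t=2.2569 [y] (3,0) — stop
  → r_3 = 2.2569
beam 4: φ=135°, α=15°
  cosα=0.9659 sinα=0.2588 | (3,3) | tMaxX 0.7868 tMaxY 3.1682 | tΔX 1.0353 tΔY 3.8637
    t=0.7868 [x] (4,3)
    t=1.8221 [x] (5,3) — stop
  → r_4 = 1.8221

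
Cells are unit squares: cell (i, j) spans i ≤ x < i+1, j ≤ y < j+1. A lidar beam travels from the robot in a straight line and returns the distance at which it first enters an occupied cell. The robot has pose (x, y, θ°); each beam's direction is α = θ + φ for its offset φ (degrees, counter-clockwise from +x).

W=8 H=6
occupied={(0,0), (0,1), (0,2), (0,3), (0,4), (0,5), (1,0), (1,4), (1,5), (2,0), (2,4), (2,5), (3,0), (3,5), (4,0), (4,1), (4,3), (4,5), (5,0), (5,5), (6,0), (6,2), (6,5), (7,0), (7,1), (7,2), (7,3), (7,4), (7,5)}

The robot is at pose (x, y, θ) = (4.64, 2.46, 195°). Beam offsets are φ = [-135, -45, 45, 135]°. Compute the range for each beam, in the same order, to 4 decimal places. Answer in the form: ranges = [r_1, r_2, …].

ranges = [0.6235, 3.0800, 0.5312, 2.7251]

beam 1: φ=-135°, α=60°
  dir = (cos 60°, sin 60°) = (0.5000, 0.8660); from cell (4,2)
  next x-line at t=0.7200, next y-line at t=0.6235; Δt_x=2.0000, Δt_y=1.1547
    y: enter (4,3) at t=0.6235 ← occupied
  → r_1 = 0.6235
beam 2: φ=-45°, α=150°
  dir = (cos 150°, sin 150°) = (-0.8660, 0.5000); from cell (4,2)
  next x-line at t=0.7390, next y-line at t=1.0800; Δt_x=1.1547, Δt_y=2.0000
    x: enter (3,2) at t=0.7390
    y: enter (3,3) at t=1.0800
    x: enter (2,3) at t=1.8937
    x: enter (1,3) at t=3.0484
    y: enter (1,4) at t=3.0800 ← occupied
  → r_2 = 3.0800
beam 3: φ=45°, α=240°
  dir = (cos 240°, sin 240°) = (-0.5000, -0.8660); from cell (4,2)
  next x-line at t=1.2800, next y-line at t=0.5312; Δt_x=2.0000, Δt_y=1.1547
    y: enter (4,1) at t=0.5312 ← occupied
  → r_3 = 0.5312
beam 4: φ=135°, α=330°
  dir = (cos 330°, sin 330°) = (0.8660, -0.5000); from cell (4,2)
  next x-line at t=0.4157, next y-line at t=0.9200; Δt_x=1.1547, Δt_y=2.0000
    x: enter (5,2) at t=0.4157
    y: enter (5,1) at t=0.9200
    x: enter (6,1) at t=1.5704
    x: enter (7,1) at t=2.7251 ← occupied
  → r_4 = 2.7251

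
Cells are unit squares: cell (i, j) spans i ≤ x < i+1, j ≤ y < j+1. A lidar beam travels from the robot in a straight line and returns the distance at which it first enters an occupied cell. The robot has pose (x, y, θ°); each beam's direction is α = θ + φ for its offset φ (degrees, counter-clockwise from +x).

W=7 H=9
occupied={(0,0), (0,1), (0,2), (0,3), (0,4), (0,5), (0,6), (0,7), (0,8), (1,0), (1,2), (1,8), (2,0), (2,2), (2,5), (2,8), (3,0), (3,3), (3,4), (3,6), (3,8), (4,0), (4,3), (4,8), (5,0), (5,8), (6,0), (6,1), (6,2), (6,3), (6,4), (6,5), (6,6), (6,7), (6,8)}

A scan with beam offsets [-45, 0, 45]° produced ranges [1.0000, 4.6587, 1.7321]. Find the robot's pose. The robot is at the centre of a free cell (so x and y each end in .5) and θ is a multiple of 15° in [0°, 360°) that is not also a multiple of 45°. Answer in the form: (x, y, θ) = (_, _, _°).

The pose lattice has 28·16 = 448 candidates. Test each by forward raycasting.
  (4.5, 6.5, 300°): beam 1 = 1.9319 ≠ 1.0000 ✗
  (1.5, 3.5, 240°): beam 1 = 0.5176 ≠ 1.0000 ✗
  (5.5, 5.5, 30°): beam 1 = 0.5176 ≠ 1.0000 ✗
  (2.5, 4.5, 255°): beam 1 = 1.7321 ≠ 1.0000 ✗
  …
  (5.5, 2.5, 195°): r_1=1.0000, r_2=4.6587, r_3=1.7321 — all match ✓
No second candidate reproduces the full scan.

(x, y, θ) = (5.5, 2.5, 195°)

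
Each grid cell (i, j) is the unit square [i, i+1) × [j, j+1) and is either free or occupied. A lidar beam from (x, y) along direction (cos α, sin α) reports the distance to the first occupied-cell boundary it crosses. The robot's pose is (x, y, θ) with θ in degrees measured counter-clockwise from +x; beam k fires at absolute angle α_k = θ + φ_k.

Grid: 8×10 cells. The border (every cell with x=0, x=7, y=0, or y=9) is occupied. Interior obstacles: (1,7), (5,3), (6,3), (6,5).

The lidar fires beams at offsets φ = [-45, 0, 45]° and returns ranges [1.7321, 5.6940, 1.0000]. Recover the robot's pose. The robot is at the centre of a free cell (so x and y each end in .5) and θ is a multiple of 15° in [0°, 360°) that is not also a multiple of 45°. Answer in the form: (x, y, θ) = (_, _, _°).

(x, y, θ) = (6.5, 1.5, 165°)

The pose lattice has 44·16 = 704 candidates. Test each by forward raycasting.
  (3.5, 2.5, 210°): beam 1 = 2.5882 ≠ 1.7321 ✗
  (1.5, 6.5, 330°): beam 1 = 5.6940 ≠ 1.7321 ✗
  (3.5, 5.5, 75°): beam 1 = 4.0415 ≠ 1.7321 ✗
  (3.5, 5.5, 150°): beam 1 = 3.6235 ≠ 1.7321 ✗
  …
  (6.5, 1.5, 165°): r_1=1.7321, r_2=5.6940, r_3=1.0000 — all match ✓
Only this pose fits every beam.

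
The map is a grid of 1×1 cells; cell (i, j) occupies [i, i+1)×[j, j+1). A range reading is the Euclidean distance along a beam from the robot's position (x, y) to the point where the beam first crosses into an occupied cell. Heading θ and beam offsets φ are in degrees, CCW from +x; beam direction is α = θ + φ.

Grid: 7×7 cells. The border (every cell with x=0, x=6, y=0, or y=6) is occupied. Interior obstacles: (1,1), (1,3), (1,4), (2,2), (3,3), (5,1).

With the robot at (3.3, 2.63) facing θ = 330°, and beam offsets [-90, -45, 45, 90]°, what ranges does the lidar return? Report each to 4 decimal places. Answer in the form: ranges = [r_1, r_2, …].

ranges = [0.6000, 1.6875, 2.7952, 0.4272]

beam 1: φ=-90°, α=240°
  dir = (cos 240°, sin 240°) = (-0.5000, -0.8660); from cell (3,2)
  next x-line at t=0.6000, next y-line at t=0.7275; Δt_x=2.0000, Δt_y=1.1547
    x: enter (2,2) at t=0.6000 ← occupied
  → r_1 = 0.6000
beam 2: φ=-45°, α=285°
  dir = (cos 285°, sin 285°) = (0.2588, -0.9659); from cell (3,2)
  next x-line at t=2.7046, next y-line at t=0.6522; Δt_x=3.8637, Δt_y=1.0353
    y: enter (3,1) at t=0.6522
    y: enter (3,0) at t=1.6875 ← occupied
  → r_2 = 1.6875
beam 3: φ=45°, α=15°
  dir = (cos 15°, sin 15°) = (0.9659, 0.2588); from cell (3,2)
  next x-line at t=0.7247, next y-line at t=1.4296; Δt_x=1.0353, Δt_y=3.8637
    x: enter (4,2) at t=0.7247
    y: enter (4,3) at t=1.4296
    x: enter (5,3) at t=1.7600
    x: enter (6,3) at t=2.7952 ← occupied
  → r_3 = 2.7952
beam 4: φ=90°, α=60°
  dir = (cos 60°, sin 60°) = (0.5000, 0.8660); from cell (3,2)
  next x-line at t=1.4000, next y-line at t=0.4272; Δt_x=2.0000, Δt_y=1.1547
    y: enter (3,3) at t=0.4272 ← occupied
  → r_4 = 0.4272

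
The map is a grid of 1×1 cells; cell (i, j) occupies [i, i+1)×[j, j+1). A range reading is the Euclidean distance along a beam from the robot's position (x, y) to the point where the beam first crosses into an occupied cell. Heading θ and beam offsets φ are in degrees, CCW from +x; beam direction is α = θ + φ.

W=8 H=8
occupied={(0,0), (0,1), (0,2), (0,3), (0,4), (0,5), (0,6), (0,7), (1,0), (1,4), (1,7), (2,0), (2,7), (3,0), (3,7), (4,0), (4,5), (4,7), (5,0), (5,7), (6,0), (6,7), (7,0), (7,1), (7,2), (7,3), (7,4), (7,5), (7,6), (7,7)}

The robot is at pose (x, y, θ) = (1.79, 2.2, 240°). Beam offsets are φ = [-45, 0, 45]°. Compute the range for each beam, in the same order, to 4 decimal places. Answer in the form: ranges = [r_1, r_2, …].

beam 1: φ=-45°, α=195°
  d=(-0.9659,-0.2588)  start (1,2)  tX=0.8179 tY=0.7727  stride 1/|dx|=1.0353 1/|dy|=3.8637
    cross y-line → (1,1), t=0.7727
    cross x-line → (0,1), t=0.8179 (wall)
  → r_1 = 0.8179
beam 2: φ=0°, α=240°
  d=(-0.5000,-0.8660)  start (1,2)  tX=1.5800 tY=0.2309  stride 1/|dx|=2.0000 1/|dy|=1.1547
    cross y-line → (1,1), t=0.2309
    cross y-line → (1,0), t=1.3856 (wall)
  → r_2 = 1.3856
beam 3: φ=45°, α=285°
  d=(0.2588,-0.9659)  start (1,2)  tX=0.8114 tY=0.2071  stride 1/|dx|=3.8637 1/|dy|=1.0353
    cross y-line → (1,1), t=0.2071
    cross x-line → (2,1), t=0.8114
    cross y-line → (2,0), t=1.2423 (wall)
  → r_3 = 1.2423

ranges = [0.8179, 1.3856, 1.2423]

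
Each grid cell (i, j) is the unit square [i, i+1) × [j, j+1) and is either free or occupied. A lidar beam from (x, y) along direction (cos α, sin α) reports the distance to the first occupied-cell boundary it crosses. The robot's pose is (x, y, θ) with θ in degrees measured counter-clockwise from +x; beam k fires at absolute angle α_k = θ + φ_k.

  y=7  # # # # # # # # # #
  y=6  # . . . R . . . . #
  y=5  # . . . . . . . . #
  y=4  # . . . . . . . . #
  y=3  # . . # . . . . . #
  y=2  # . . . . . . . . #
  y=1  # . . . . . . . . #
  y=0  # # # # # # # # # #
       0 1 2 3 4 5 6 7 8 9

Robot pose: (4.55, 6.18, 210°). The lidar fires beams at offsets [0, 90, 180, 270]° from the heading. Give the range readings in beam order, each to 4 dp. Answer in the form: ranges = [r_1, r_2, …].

beam 1: φ=0°, α=210°
  d=(-0.8660,-0.5000)  start (4,6)  tX=0.6351 tY=0.3600  stride 1/|dx|=1.1547 1/|dy|=2.0000
    cross y-line → (4,5), t=0.3600
    cross x-line → (3,5), t=0.6351
    cross x-line → (2,5), t=1.7898
    cross y-line → (2,4), t=2.3600
    cross x-line → (1,4), t=2.9445
    cross x-line → (0,4), t=4.0992 (wall)
  → r_1 = 4.0992
beam 2: φ=90°, α=300°
  d=(0.5000,-0.8660)  start (4,6)  tX=0.9000 tY=0.2078  stride 1/|dx|=2.0000 1/|dy|=1.1547
    cross y-line → (4,5), t=0.2078
    cross x-line → (5,5), t=0.9000
    cross y-line → (5,4), t=1.3625
    cross y-line → (5,3), t=2.5172
    cross x-line → (6,3), t=2.9000
    cross y-line → (6,2), t=3.6719
    cross y-line → (6,1), t=4.8266
    cross x-line → (7,1), t=4.9000
    cross y-line → (7,0), t=5.9813 (wall)
  → r_2 = 5.9813
beam 3: φ=180°, α=30°
  d=(0.8660,0.5000)  start (4,6)  tX=0.5196 tY=1.6400  stride 1/|dx|=1.1547 1/|dy|=2.0000
    cross x-line → (5,6), t=0.5196
    cross y-line → (5,7), t=1.6400 (wall)
  → r_3 = 1.6400
beam 4: φ=270°, α=120°
  d=(-0.5000,0.8660)  start (4,6)  tX=1.1000 tY=0.9469  stride 1/|dx|=2.0000 1/|dy|=1.1547
    cross y-line → (4,7), t=0.9469 (wall)
  → r_4 = 0.9469

ranges = [4.0992, 5.9813, 1.6400, 0.9469]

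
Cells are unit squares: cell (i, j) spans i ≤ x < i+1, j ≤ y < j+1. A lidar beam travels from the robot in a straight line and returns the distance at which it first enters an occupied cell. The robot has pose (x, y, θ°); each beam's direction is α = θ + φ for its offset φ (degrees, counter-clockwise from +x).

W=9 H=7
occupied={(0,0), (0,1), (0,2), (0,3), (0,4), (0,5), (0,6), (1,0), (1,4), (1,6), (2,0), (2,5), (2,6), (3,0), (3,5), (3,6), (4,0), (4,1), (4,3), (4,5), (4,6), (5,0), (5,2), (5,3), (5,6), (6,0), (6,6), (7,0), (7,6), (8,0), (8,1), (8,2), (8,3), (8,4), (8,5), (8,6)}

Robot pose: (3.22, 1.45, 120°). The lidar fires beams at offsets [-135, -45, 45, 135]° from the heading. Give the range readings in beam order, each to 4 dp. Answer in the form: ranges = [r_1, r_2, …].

ranges = [0.8075, 3.6752, 2.2983, 0.4659]

beam 1: φ=-135°, α=345°
  dir = (cos 345°, sin 345°) = (0.9659, -0.2588); from cell (3,1)
  next x-line at t=0.8075, next y-line at t=1.7387; Δt_x=1.0353, Δt_y=3.8637
    x: enter (4,1) at t=0.8075 ← occupied
  → r_1 = 0.8075
beam 2: φ=-45°, α=75°
  dir = (cos 75°, sin 75°) = (0.2588, 0.9659); from cell (3,1)
  next x-line at t=3.0137, next y-line at t=0.5694; Δt_x=3.8637, Δt_y=1.0353
    y: enter (3,2) at t=0.5694
    y: enter (3,3) at t=1.6047
    y: enter (3,4) at t=2.6400
    x: enter (4,4) at t=3.0137
    y: enter (4,5) at t=3.6752 ← occupied
  → r_2 = 3.6752
beam 3: φ=45°, α=165°
  dir = (cos 165°, sin 165°) = (-0.9659, 0.2588); from cell (3,1)
  next x-line at t=0.2278, next y-line at t=2.1250; Δt_x=1.0353, Δt_y=3.8637
    x: enter (2,1) at t=0.2278
    x: enter (1,1) at t=1.2630
    y: enter (1,2) at t=2.1250
    x: enter (0,2) at t=2.2983 ← occupied
  → r_3 = 2.2983
beam 4: φ=135°, α=255°
  dir = (cos 255°, sin 255°) = (-0.2588, -0.9659); from cell (3,1)
  next x-line at t=0.8500, next y-line at t=0.4659; Δt_x=3.8637, Δt_y=1.0353
    y: enter (3,0) at t=0.4659 ← occupied
  → r_4 = 0.4659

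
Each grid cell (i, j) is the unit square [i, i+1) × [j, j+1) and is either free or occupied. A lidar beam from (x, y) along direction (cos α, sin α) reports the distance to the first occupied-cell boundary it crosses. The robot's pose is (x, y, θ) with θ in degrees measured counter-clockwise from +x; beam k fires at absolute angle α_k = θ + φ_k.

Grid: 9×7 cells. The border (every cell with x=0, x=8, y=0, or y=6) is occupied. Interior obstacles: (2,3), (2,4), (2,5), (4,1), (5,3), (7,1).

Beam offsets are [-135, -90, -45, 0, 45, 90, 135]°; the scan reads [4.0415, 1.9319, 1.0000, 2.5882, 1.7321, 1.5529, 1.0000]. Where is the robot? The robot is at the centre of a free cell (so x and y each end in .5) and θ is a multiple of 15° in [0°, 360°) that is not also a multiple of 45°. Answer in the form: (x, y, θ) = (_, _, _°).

The pose lattice has 29·16 = 464 candidates. Test each by forward raycasting.
  (3.5, 2.5, 15°): beam 1 = 1.7321 ≠ 4.0415 ✗
  (6.5, 4.5, 165°): beam 1 = 1.7321 ≠ 4.0415 ✗
  (4.5, 4.5, 60°): beam 1 = 3.6235 ≠ 4.0415 ✗
  …
  (3.5, 2.5, 195°): r_1=4.0415, r_2=1.9319, r_3=1.0000, r_4=2.5882, r_5=1.7321, r_6=1.5529, r_7=1.0000 — all match ✓
No second candidate reproduces the full scan.

(x, y, θ) = (3.5, 2.5, 195°)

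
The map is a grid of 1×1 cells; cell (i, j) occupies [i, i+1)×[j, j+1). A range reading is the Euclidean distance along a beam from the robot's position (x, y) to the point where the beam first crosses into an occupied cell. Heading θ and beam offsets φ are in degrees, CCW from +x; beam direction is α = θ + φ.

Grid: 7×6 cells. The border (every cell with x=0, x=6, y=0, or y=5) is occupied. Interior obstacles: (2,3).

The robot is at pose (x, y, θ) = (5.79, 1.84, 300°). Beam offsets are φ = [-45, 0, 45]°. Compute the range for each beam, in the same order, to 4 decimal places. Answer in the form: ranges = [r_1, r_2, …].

ranges = [0.8696, 0.4200, 0.2174]

beam 1: φ=-45°, α=255°
  dir = (cos 255°, sin 255°) = (-0.2588, -0.9659); from cell (5,1)
  next x-line at t=3.0523, next y-line at t=0.8696; Δt_x=3.8637, Δt_y=1.0353
    y: enter (5,0) at t=0.8696 ← occupied
  → r_1 = 0.8696
beam 2: φ=0°, α=300°
  dir = (cos 300°, sin 300°) = (0.5000, -0.8660); from cell (5,1)
  next x-line at t=0.4200, next y-line at t=0.9699; Δt_x=2.0000, Δt_y=1.1547
    x: enter (6,1) at t=0.4200 ← occupied
  → r_2 = 0.4200
beam 3: φ=45°, α=345°
  dir = (cos 345°, sin 345°) = (0.9659, -0.2588); from cell (5,1)
  next x-line at t=0.2174, next y-line at t=3.2455; Δt_x=1.0353, Δt_y=3.8637
    x: enter (6,1) at t=0.2174 ← occupied
  → r_3 = 0.2174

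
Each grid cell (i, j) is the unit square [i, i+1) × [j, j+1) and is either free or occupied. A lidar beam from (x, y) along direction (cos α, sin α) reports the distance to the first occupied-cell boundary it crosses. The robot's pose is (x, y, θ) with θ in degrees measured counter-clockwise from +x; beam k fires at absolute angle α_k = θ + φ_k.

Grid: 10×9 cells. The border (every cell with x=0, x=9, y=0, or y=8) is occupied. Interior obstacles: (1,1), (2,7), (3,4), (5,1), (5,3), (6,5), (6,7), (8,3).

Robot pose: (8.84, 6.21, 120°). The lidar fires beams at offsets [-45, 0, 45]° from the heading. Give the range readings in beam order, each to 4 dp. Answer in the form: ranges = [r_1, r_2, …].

beam 1: φ=-45°, α=75°
  d=(0.2588,0.9659)  start (8,6)  tX=0.6182 tY=0.8179  stride 1/|dx|=3.8637 1/|dy|=1.0353
    cross x-line → (9,6), t=0.6182 (wall)
  → r_1 = 0.6182
beam 2: φ=0°, α=120°
  d=(-0.5000,0.8660)  start (8,6)  tX=1.6800 tY=0.9122  stride 1/|dx|=2.0000 1/|dy|=1.1547
    cross y-line → (8,7), t=0.9122
    cross x-line → (7,7), t=1.6800
    cross y-line → (7,8), t=2.0669 (wall)
  → r_2 = 2.0669
beam 3: φ=45°, α=165°
  d=(-0.9659,0.2588)  start (8,6)  tX=0.8696 tY=3.0523  stride 1/|dx|=1.0353 1/|dy|=3.8637
    cross x-line → (7,6), t=0.8696
    cross x-line → (6,6), t=1.9049
    cross x-line → (5,6), t=2.9402
    cross y-line → (5,7), t=3.0523
    cross x-line → (4,7), t=3.9755
    cross x-line → (3,7), t=5.0107
    cross x-line → (2,7), t=6.0460 (wall)
  → r_3 = 6.0460

ranges = [0.6182, 2.0669, 6.0460]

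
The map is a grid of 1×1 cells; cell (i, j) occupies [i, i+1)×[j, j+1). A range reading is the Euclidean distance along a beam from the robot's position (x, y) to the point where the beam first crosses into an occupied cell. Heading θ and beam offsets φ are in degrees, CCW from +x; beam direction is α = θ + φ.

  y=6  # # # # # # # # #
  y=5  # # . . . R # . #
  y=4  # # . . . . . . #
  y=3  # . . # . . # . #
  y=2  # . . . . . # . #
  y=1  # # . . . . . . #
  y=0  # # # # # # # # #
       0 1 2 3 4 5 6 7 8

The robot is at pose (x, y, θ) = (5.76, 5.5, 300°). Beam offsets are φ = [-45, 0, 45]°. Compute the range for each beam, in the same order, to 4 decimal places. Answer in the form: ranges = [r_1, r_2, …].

ranges = [4.6587, 0.4800, 0.2485]

beam 1: φ=-45°, α=255°
  dir = (cos 255°, sin 255°) = (-0.2588, -0.9659); from cell (5,5)
  next x-line at t=2.9364, next y-line at t=0.5176; Δt_x=3.8637, Δt_y=1.0353
    y: enter (5,4) at t=0.5176
    y: enter (5,3) at t=1.5529
    y: enter (5,2) at t=2.5882
    x: enter (4,2) at t=2.9364
    y: enter (4,1) at t=3.6235
    y: enter (4,0) at t=4.6587 ← occupied
  → r_1 = 4.6587
beam 2: φ=0°, α=300°
  dir = (cos 300°, sin 300°) = (0.5000, -0.8660); from cell (5,5)
  next x-line at t=0.4800, next y-line at t=0.5774; Δt_x=2.0000, Δt_y=1.1547
    x: enter (6,5) at t=0.4800 ← occupied
  → r_2 = 0.4800
beam 3: φ=45°, α=345°
  dir = (cos 345°, sin 345°) = (0.9659, -0.2588); from cell (5,5)
  next x-line at t=0.2485, next y-line at t=1.9319; Δt_x=1.0353, Δt_y=3.8637
    x: enter (6,5) at t=0.2485 ← occupied
  → r_3 = 0.2485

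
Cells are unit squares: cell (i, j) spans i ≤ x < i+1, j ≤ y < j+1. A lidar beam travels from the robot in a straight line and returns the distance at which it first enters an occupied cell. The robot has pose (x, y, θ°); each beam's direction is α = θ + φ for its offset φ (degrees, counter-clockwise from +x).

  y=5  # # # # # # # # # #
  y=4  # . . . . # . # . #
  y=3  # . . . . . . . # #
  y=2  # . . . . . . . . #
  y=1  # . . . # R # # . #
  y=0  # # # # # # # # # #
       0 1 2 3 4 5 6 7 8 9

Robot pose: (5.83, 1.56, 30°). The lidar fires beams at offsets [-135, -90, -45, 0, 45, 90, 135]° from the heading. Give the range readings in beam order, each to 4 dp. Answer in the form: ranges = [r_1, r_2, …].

ranges = [0.5798, 0.3400, 0.1760, 0.1963, 3.5614, 3.9722, 0.8593]

beam 1: φ=-135°, α=255°
  d=(-0.2588,-0.9659)  start (5,1)  tX=3.2069 tY=0.5798  stride 1/|dx|=3.8637 1/|dy|=1.0353
    cross y-line → (5,0), t=0.5798 (wall)
  → r_1 = 0.5798
beam 2: φ=-90°, α=300°
  d=(0.5000,-0.8660)  start (5,1)  tX=0.3400 tY=0.6466  stride 1/|dx|=2.0000 1/|dy|=1.1547
    cross x-line → (6,1), t=0.3400 (wall)
  → r_2 = 0.3400
beam 3: φ=-45°, α=345°
  d=(0.9659,-0.2588)  start (5,1)  tX=0.1760 tY=2.1637  stride 1/|dx|=1.0353 1/|dy|=3.8637
    cross x-line → (6,1), t=0.1760 (wall)
  → r_3 = 0.1760
beam 4: φ=0°, α=30°
  d=(0.8660,0.5000)  start (5,1)  tX=0.1963 tY=0.8800  stride 1/|dx|=1.1547 1/|dy|=2.0000
    cross x-line → (6,1), t=0.1963 (wall)
  → r_4 = 0.1963
beam 5: φ=45°, α=75°
  d=(0.2588,0.9659)  start (5,1)  tX=0.6568 tY=0.4555  stride 1/|dx|=3.8637 1/|dy|=1.0353
    cross y-line → (5,2), t=0.4555
    cross x-line → (6,2), t=0.6568
    cross y-line → (6,3), t=1.4908
    cross y-line → (6,4), t=2.5261
    cross y-line → (6,5), t=3.5614 (wall)
  → r_5 = 3.5614
beam 6: φ=90°, α=120°
  d=(-0.5000,0.8660)  start (5,1)  tX=1.6600 tY=0.5081  stride 1/|dx|=2.0000 1/|dy|=1.1547
    cross y-line → (5,2), t=0.5081
    cross x-line → (4,2), t=1.6600
    cross y-line → (4,3), t=1.6628
    cross y-line → (4,4), t=2.8175
    cross x-line → (3,4), t=3.6600
    cross y-line → (3,5), t=3.9722 (wall)
  → r_6 = 3.9722
beam 7: φ=135°, α=165°
  d=(-0.9659,0.2588)  start (5,1)  tX=0.8593 tY=1.7000  stride 1/|dx|=1.0353 1/|dy|=3.8637
    cross x-line → (4,1), t=0.8593 (wall)
  → r_7 = 0.8593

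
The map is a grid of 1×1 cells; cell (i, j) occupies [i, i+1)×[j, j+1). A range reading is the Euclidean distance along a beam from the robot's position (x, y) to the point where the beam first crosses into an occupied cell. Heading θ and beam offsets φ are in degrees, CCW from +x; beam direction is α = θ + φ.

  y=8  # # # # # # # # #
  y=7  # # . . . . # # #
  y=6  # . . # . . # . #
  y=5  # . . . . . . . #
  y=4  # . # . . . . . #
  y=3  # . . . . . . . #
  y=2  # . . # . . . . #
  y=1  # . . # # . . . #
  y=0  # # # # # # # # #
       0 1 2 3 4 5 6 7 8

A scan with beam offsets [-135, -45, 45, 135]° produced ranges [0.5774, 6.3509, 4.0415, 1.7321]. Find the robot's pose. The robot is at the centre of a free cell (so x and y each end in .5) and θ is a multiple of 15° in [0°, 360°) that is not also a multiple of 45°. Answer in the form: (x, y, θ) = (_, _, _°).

Enumerate (i+0.5, j+0.5, θ) over the 40 free cells and 16 admissible headings. For each, cast all 4 beams and compare to the given ranges.
  (2.5, 7.5, 150°): beam 1 = 1.9319 ≠ 0.5774 ✗
  (1.5, 6.5, 195°): beam 2 = 0.5774 ≠ 6.3509 ✗
  (3.5, 7.5, 15°): beam 2 = 2.8868 ≠ 6.3509 ✗
  (6.5, 3.5, 345°): beam 1 = 2.8868 ≠ 0.5774 ✗
  (5.5, 2.5, 60°): beam 1 = 1.5529 ≠ 0.5774 ✗
  …
  (4.5, 6.5, 285°): r_1=0.5774, r_2=6.3509, r_3=4.0415, r_4=1.7321 — all match ✓
No second candidate reproduces the full scan.

(x, y, θ) = (4.5, 6.5, 285°)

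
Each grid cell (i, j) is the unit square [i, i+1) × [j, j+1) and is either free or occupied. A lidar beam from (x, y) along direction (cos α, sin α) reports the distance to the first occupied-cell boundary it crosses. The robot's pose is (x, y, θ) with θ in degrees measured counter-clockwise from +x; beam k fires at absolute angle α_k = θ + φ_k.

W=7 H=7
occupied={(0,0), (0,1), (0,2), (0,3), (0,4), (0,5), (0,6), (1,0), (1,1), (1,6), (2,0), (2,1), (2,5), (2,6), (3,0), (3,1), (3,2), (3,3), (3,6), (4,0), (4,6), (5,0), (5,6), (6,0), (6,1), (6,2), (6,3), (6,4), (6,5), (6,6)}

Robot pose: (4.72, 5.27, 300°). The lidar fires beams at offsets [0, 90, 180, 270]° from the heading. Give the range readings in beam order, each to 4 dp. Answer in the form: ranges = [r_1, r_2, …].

ranges = [2.5600, 1.4600, 0.8429, 4.2955]

beam 1: φ=0°, α=300°
  direction (0.5000, -0.8660); cell (4,5); t to first gridline: x 0.5600, y 0.3118 (then +2.0000 / +1.1547)
    (4,4) via y @ 0.3118
    (5,4) via x @ 0.5600
    (5,3) via y @ 1.4665
    (6,3) via x @ 2.5600  # hit
  → r_1 = 2.5600
beam 2: φ=90°, α=30°
  direction (0.8660, 0.5000); cell (4,5); t to first gridline: x 0.3233, y 1.4600 (then +1.1547 / +2.0000)
    (5,5) via x @ 0.3233
    (5,6) via y @ 1.4600  # hit
  → r_2 = 1.4600
beam 3: φ=180°, α=120°
  direction (-0.5000, 0.8660); cell (4,5); t to first gridline: x 1.4400, y 0.8429 (then +2.0000 / +1.1547)
    (4,6) via y @ 0.8429  # hit
  → r_3 = 0.8429
beam 4: φ=270°, α=210°
  direction (-0.8660, -0.5000); cell (4,5); t to first gridline: x 0.8314, y 0.5400 (then +1.1547 / +2.0000)
    (4,4) via y @ 0.5400
    (3,4) via x @ 0.8314
    (2,4) via x @ 1.9861
    (2,3) via y @ 2.5400
    (1,3) via x @ 3.1408
    (0,3) via x @ 4.2955  # hit
  → r_4 = 4.2955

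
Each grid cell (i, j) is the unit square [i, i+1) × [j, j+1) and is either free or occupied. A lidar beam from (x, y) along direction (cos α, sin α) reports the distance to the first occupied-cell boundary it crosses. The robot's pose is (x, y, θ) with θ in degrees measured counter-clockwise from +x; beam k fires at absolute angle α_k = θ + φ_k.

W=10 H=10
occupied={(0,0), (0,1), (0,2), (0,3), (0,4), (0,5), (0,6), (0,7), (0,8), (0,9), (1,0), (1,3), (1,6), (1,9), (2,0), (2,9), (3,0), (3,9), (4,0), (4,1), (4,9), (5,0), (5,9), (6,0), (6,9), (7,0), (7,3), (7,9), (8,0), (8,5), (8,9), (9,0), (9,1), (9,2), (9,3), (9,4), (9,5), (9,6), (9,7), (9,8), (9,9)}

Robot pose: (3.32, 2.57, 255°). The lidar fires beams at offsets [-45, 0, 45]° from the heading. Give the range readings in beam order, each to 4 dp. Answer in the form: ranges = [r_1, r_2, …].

beam 1: φ=-45°, α=210°
  d=(-0.8660,-0.5000)  start (3,2)  tX=0.3695 tY=1.1400  stride 1/|dx|=1.1547 1/|dy|=2.0000
    cross x-line → (2,2), t=0.3695
    cross y-line → (2,1), t=1.1400
    cross x-line → (1,1), t=1.5242
    cross x-line → (0,1), t=2.6789 (wall)
  → r_1 = 2.6789
beam 2: φ=0°, α=255°
  d=(-0.2588,-0.9659)  start (3,2)  tX=1.2364 tY=0.5901  stride 1/|dx|=3.8637 1/|dy|=1.0353
    cross y-line → (3,1), t=0.5901
    cross x-line → (2,1), t=1.2364
    cross y-line → (2,0), t=1.6254 (wall)
  → r_2 = 1.6254
beam 3: φ=45°, α=300°
  d=(0.5000,-0.8660)  start (3,2)  tX=1.3600 tY=0.6582  stride 1/|dx|=2.0000 1/|dy|=1.1547
    cross y-line → (3,1), t=0.6582
    cross x-line → (4,1), t=1.3600 (wall)
  → r_3 = 1.3600

ranges = [2.6789, 1.6254, 1.3600]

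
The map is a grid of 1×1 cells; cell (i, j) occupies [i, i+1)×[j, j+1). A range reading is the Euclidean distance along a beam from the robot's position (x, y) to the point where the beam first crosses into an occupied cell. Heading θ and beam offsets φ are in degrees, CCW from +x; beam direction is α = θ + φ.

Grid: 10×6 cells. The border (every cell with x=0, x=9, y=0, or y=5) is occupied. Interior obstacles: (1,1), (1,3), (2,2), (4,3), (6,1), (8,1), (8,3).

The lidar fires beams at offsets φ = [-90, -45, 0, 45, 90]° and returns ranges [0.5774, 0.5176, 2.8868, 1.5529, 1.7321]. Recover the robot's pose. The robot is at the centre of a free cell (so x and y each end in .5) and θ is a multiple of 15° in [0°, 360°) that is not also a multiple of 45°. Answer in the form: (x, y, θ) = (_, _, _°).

(x, y, θ) = (4.5, 2.5, 150°)

Enumerate (i+0.5, j+0.5, θ) over the 25 free cells and 16 admissible headings. For each, cast all 5 beams and compare to the given ranges.
  (3.5, 4.5, 210°): beam 2 = 1.9319 ≠ 0.5176 ✗
  (4.5, 1.5, 120°): beam 1 = 4.0415 ≠ 0.5774 ✗
  (8.5, 4.5, 150°): beam 3 = 1.0000 ≠ 2.8868 ✗
  (1.5, 2.5, 30°): beam 3 = 0.5774 ≠ 2.8868 ✗
  (7.5, 3.5, 330°): beam 1 = 1.7321 ≠ 0.5774 ✗
  …
  (4.5, 2.5, 150°): r_1=0.5774, r_2=0.5176, r_3=2.8868, r_4=1.5529, r_5=1.7321 — all match ✓
Unique over the lattice → pose = (4.5, 2.5, 150°).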